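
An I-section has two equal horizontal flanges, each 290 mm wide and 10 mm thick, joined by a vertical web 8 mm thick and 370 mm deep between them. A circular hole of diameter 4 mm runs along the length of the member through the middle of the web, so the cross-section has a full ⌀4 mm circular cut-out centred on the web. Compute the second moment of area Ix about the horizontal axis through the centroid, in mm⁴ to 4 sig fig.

Ix ≈ 2.432 × 10⁸ mm⁴

Treat the section as a set of non-overlapping primitives; coordinates are from the bounding-box lower-left.
Bottom flange: 290 × 10, A = 2 900 mm², y = 5 mm, Ī = 24166.7 mm⁴.
Web: 8 × 370, A = 2 960 mm², y = 195 mm, Ī = 33 768 667 mm⁴.
Top flange: 290 × 10, A = 2 900 mm², y = 385 mm, Ī = 24166.7 mm⁴.
Hole (subtracted): ⌀4, A = 12.5664 mm², y = 195 mm, Ī = 12.5664 mm⁴.
By symmetry the centroid is at mid-height, ȳ = 195 mm.
Transfer each piece to the horizontal axis through the centroid using Ī + A·d² with d = y − 195:
  bottom flange: d = -190 mm → contributes +104 714 167 mm⁴
  web: d = 0 mm → contributes +33 768 667 mm⁴
  top flange: d = 190 mm → contributes +104 714 167 mm⁴
  hole: d = 0 mm → contributes −12.5664 mm⁴
Total I = 243 196 987 mm⁴.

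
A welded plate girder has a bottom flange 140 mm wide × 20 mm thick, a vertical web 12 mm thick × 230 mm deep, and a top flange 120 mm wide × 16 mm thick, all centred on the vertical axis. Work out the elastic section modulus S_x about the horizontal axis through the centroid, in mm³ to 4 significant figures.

Split into non-overlapping primitives; take the origin at the lower-left of the bounding box.
Bottom plate: 140 × 20, A = 2 800 mm², y = 10 mm, Ī = 93333.3 mm⁴.
Web plate: 12 × 230, A = 2 760 mm², y = 135 mm, Ī = 12 167 000 mm⁴.
Top plate: 120 × 16, A = 1 920 mm², y = 258 mm, Ī = 40 960 mm⁴.
Centroid: ȳ = ΣA·y / ΣA = 119.781 mm.
Transfer each piece to the horizontal axis through the centroid using Ī + A·d² with d = y − 119.781:
  bottom plate: d = -109.781 mm → contributes +33 838 409 mm⁴
  web plate: d = 15.2193 mm → contributes +12 806 287 mm⁴
  top plate: d = 138.219 mm → contributes +36 721 718 mm⁴
Total I = 83 366 414 mm⁴.
Extreme fibre distance c = 146.219 mm; S = I/c = 570 147 mm³.

S_x ≈ 5.701 × 10⁵ mm³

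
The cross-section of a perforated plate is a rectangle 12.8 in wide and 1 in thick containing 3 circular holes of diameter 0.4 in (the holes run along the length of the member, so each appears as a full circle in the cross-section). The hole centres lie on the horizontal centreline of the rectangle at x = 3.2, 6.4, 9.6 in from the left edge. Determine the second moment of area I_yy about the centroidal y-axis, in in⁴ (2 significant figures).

I_yy ≈ 170 in⁴

Treat the section as a set of non-overlapping primitives; coordinates are from the bounding-box lower-left.
Plate: 12.8 × 1, A = 12.8 in², x = 6.4 in, Ī = 174.8 in⁴.
Hole 1 (subtracted): ⌀0.4, A = 0.1257 in², x = 3.2 in, Ī = 0.001257 in⁴.
Hole 2 (subtracted): ⌀0.4, A = 0.1257 in², x = 6.4 in, Ī = 0.001257 in⁴.
Hole 3 (subtracted): ⌀0.4, A = 0.1257 in², x = 9.6 in, Ī = 0.001257 in⁴.
By symmetry the centroid is at mid-width, x̄ = 6.4 in.
Transfer each piece to the centroidal y-axis using Ī + A·d² with d = x − 6.4:
  plate: d = 0 in → contributes +174.8 in⁴
  hole 1: d = -3.2 in → contributes −1.288 in⁴
  hole 2: d = 0 in → contributes −0.001257 in⁴
  hole 3: d = 3.2 in → contributes −1.288 in⁴
Total I = 172.2 in⁴.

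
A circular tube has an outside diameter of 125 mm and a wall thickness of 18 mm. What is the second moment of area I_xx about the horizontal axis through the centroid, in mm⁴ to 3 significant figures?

I_xx ≈ 8.90 × 10⁶ mm⁴

Treat the section as a set of non-overlapping primitives; coordinates are from the bounding-box lower-left.
Outer circle: ⌀125, A = 12 272 mm², y = 62.5 mm, Ī = 11 984 225 mm⁴.
Bore (subtracted): ⌀89, A = 6221.1 mm², y = 62.5 mm, Ī = 3 079 853 mm⁴.
By symmetry the centroid is at mid-height, ȳ = 62.5 mm.
All pieces are centred on the horizontal axis through the centroid, so I = ΣĪ (holes subtracted) = 8 904 372 mm⁴.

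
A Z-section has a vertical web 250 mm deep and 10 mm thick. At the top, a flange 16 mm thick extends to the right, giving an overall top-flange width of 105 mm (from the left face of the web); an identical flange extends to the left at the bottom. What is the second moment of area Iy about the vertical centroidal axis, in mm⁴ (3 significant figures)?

Decompose the section into non-overlapping parts with the origin at the bottom-left of its bounding rectangle.
Web: 10 × 250, A = 2 500 mm², x = 100 mm, Ī = 20 833 mm⁴.
Top flange (beyond web): 95 × 16, A = 1 520 mm², x = 152.5 mm, Ī = 1 143 167 mm⁴.
Bottom flange (beyond web): 95 × 16, A = 1 520 mm², x = 47.5 mm, Ī = 1 143 167 mm⁴.
Centroid: x̄ = ΣA·x / ΣA = 100 mm.
Transfer each piece to the vertical centroidal axis using Ī + A·d² with d = x − 100:
  web: d = 0 mm → contributes +20 833 mm⁴
  top flange (beyond web): d = 52.5 mm → contributes +5 332 667 mm⁴
  bottom flange (beyond web): d = -52.5 mm → contributes +5 332 667 mm⁴
Total I = 10 686 167 mm⁴.

Iy ≈ 1.07 × 10⁷ mm⁴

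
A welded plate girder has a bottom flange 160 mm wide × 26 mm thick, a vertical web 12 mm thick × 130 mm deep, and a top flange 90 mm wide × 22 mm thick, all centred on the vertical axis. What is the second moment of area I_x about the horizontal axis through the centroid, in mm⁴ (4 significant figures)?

I_x ≈ 3.533 × 10⁷ mm⁴

Split into non-overlapping primitives; take the origin at the lower-left of the bounding box.
Bottom plate: 160 × 26, A = 4 160 mm², y = 13 mm, Ī = 234 347 mm⁴.
Web plate: 12 × 130, A = 1 560 mm², y = 91 mm, Ī = 2 197 000 mm⁴.
Top plate: 90 × 22, A = 1 980 mm², y = 167 mm, Ī = 79 860 mm⁴.
Centroid: ȳ = ΣA·y / ΣA = 68.4026 mm.
Transfer each piece to the horizontal axis through the centroid using Ī + A·d² with d = y − 68.4026:
  bottom plate: d = -55.4026 mm → contributes +13 003 250 mm⁴
  web plate: d = 22.5974 mm → contributes +2 993 602 mm⁴
  top plate: d = 98.5974 mm → contributes +19 328 327 mm⁴
Total I = 35 325 179 mm⁴.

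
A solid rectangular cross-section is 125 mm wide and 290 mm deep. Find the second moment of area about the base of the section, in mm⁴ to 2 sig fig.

I_base ≈ 1.0 × 10⁹ mm⁴

The section: 125 × 290, A = 36 250 mm², y = 145 mm, Ī = 254 052 083 mm⁴.
Transfer it to the base of the section using Ī + A·d² with d = y − 0:
  the section: d = 145 mm → contributes +1 016 208 333 mm⁴
Total I = 1 016 208 333 mm⁴.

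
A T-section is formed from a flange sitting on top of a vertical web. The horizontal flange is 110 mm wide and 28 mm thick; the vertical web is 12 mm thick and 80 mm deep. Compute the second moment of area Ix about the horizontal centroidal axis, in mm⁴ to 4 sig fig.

Treat the section as a set of non-overlapping primitives; coordinates are from the bounding-box lower-left.
Flange: 110 × 28, A = 3 080 mm², y = 94 mm, Ī = 201 227 mm⁴.
Web: 12 × 80, A = 960 mm², y = 40 mm, Ī = 512 000 mm⁴.
Centroid: ȳ = ΣA·y / ΣA = 81.1683 mm.
Transfer each piece to the horizontal centroidal axis using Ī + A·d² with d = y − 81.1683:
  flange: d = 12.8317 mm → contributes +708 355 mm⁴
  web: d = -41.1683 mm → contributes +2 139 037 mm⁴
Total I = 2 847 392 mm⁴.

Ix ≈ 2.847 × 10⁶ mm⁴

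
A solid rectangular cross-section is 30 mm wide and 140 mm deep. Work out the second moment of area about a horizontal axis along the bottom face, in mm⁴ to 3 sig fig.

I_base ≈ 2.74 × 10⁷ mm⁴

The section: 30 × 140, A = 4 200 mm², y = 70 mm, Ī = 6 860 000 mm⁴.
Transfer it to the bottom edge using Ī + A·d² with d = y − 0:
  the section: d = 70 mm → contributes +27 440 000 mm⁴
Total I = 27 440 000 mm⁴.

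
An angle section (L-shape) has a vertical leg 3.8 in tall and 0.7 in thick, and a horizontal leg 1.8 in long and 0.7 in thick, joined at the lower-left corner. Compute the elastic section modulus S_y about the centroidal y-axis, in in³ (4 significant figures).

S_y ≈ 0.5368 in³

Treat the section as a set of non-overlapping primitives; coordinates are from the bounding-box lower-left.
Vertical leg: 0.7 × 3.8, A = 2.66 in², x = 0.35 in, Ī = 0.108617 in⁴.
Horizontal leg (remainder): 1.1 × 0.7, A = 0.77 in², x = 1.25 in, Ī = 0.0776417 in⁴.
Centroid: x̄ = ΣA·x / ΣA = 0.552041 in.
Transfer each piece to the centroidal y-axis using Ī + A·d² with d = x − 0.552041:
  vertical leg: d = -0.202041 in → contributes +0.217199 in⁴
  horizontal leg (remainder): d = 0.697959 in → contributes +0.452745 in⁴
Total I = 0.669944 in⁴.
Extreme fibre distance c = 1.24796 in; S = I/c = 0.536832 in³.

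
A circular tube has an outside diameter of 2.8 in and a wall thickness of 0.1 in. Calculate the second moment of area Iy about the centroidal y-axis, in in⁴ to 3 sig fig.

Iy ≈ 0.774 in⁴

Split into non-overlapping primitives; take the origin at the lower-left of the bounding box.
Outer circle: ⌀2.8, A = 6.1575 in², x = 1.4 in, Ī = 3.0172 in⁴.
Bore (subtracted): ⌀2.6, A = 5.3093 in², x = 1.4 in, Ī = 2.2432 in⁴.
By symmetry the centroid is at mid-width, x̄ = 1.4 in.
All pieces are centred on the centroidal y-axis, so I = ΣĪ (holes subtracted) = 0.77401 in⁴.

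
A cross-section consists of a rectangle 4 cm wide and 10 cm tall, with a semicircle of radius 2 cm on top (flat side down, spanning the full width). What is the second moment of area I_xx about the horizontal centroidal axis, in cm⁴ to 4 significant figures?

I_xx ≈ 520.9 cm⁴

Decompose the section into non-overlapping parts with the origin at the bottom-left of its bounding rectangle.
Rectangular body: 4 × 10, A = 40 cm², y = 5 cm, Ī = 333.333 cm⁴.
Semicircular cap: semicircle r = 2, A = 6.28319 cm², y = 10.8488 cm, Ī = 1.75611 cm⁴.
Centroid: ȳ = ΣA·y / ΣA = 5.79401 cm.
Transfer each piece to the horizontal centroidal axis using Ī + A·d² with d = y − 5.79401:
  rectangular body: d = -0.794009 cm → contributes +358.551 cm⁴
  semicircular cap: d = 5.05482 cm → contributes +162.299 cm⁴
Total I = 520.85 cm⁴.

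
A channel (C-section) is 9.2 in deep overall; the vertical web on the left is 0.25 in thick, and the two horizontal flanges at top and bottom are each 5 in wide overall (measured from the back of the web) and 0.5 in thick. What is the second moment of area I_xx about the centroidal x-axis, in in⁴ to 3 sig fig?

I_xx ≈ 106 in⁴

Split into non-overlapping primitives; take the origin at the lower-left of the bounding box.
Web: 0.25 × 9.2, A = 2.3 in², y = 4.6 in, Ī = 16.223 in⁴.
Top flange (beyond web): 4.75 × 0.5, A = 2.375 in², y = 8.95 in, Ī = 0.049479 in⁴.
Bottom flange (beyond web): 4.75 × 0.5, A = 2.375 in², y = 0.25 in, Ī = 0.049479 in⁴.
By symmetry the centroid is at mid-height, ȳ = 4.6 in.
Transfer each piece to the centroidal x-axis using Ī + A·d² with d = y − 4.6:
  web: d = 0 in → contributes +16.223 in⁴
  top flange (beyond web): d = 4.35 in → contributes +44.99 in⁴
  bottom flange (beyond web): d = -4.35 in → contributes +44.99 in⁴
Total I = 106.2 in⁴.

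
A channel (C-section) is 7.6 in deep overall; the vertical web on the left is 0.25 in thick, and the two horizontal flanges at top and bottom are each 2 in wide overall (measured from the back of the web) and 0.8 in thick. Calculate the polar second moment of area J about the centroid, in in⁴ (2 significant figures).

J ≈ 44 in⁴

Treat the section as a set of non-overlapping primitives; coordinates are from the bounding-box lower-left.
Web: 0.25 × 7.6, A = 1.9 in², y = 3.8 in, Ī = 9.145 in⁴.
Top flange (beyond web): 1.75 × 0.8, A = 1.4 in², y = 7.2 in, Ī = 0.07467 in⁴.
Bottom flange (beyond web): 1.75 × 0.8, A = 1.4 in², y = 0.4 in, Ī = 0.07467 in⁴.
By symmetry the centroid is at mid-height, ȳ = 3.8 in.
Transfer each piece to the centroidal x-axis using Ī + A·d² with d = y − 3.8:
  web: d = 0 in → contributes +9.145 in⁴
  top flange (beyond web): d = 3.4 in → contributes +16.26 in⁴
  bottom flange (beyond web): d = -3.4 in → contributes +16.26 in⁴
Total I = 41.66 in⁴.
For the y-axis: x̄ = 0.7207 in.
Repeating about the centroidal y-axis gives I_y = 1.856 in⁴.
Polar second moment: J = I_x + I_y = 43.52 in⁴.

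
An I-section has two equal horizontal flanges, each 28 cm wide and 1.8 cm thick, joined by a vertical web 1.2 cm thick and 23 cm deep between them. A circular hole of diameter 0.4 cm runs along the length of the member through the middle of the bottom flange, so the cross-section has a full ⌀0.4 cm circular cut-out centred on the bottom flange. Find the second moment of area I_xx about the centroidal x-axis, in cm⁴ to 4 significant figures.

Split into non-overlapping primitives; take the origin at the lower-left of the bounding box.
Bottom flange: 28 × 1.8, A = 50.4 cm², y = 0.9 cm, Ī = 13.608 cm⁴.
Web: 1.2 × 23, A = 27.6 cm², y = 13.3 cm, Ī = 1216.7 cm⁴.
Top flange: 28 × 1.8, A = 50.4 cm², y = 25.7 cm, Ī = 13.608 cm⁴.
Hole (subtracted): ⌀0.4, A = 0.125664 cm², y = 0.9 cm, Ī = 0.00125664 cm⁴.
Centroid: ȳ = ΣA·y / ΣA = 13.3121 cm.
Transfer each piece to the centroidal x-axis using Ī + A·d² with d = y − 13.3121:
  bottom flange: d = -12.4121 cm → contributes +7778.3 cm⁴
  web: d = -0.0121476 cm → contributes +1216.7 cm⁴
  top flange: d = 12.3879 cm → contributes +7747.94 cm⁴
  hole: d = -12.4121 cm → contributes −19.3612 cm⁴
Total I = 16723.6 cm⁴.

I_xx ≈ 1.672 × 10⁴ cm⁴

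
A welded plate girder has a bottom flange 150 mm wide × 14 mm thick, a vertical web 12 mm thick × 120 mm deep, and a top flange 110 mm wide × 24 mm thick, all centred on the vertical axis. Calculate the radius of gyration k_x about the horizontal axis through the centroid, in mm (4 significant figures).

k_x ≈ 63.10 mm

Decompose the section into non-overlapping parts with the origin at the bottom-left of its bounding rectangle.
Bottom plate: 150 × 14, A = 2 100 mm², y = 7 mm, Ī = 34 300 mm⁴.
Web plate: 12 × 120, A = 1 440 mm², y = 74 mm, Ī = 1 728 000 mm⁴.
Top plate: 110 × 24, A = 2 640 mm², y = 146 mm, Ī = 126 720 mm⁴.
Centroid: ȳ = ΣA·y / ΣA = 81.9903 mm.
Transfer each piece to the horizontal axis through the centroid using Ī + A·d² with d = y − 81.9903:
  bottom plate: d = -74.9903 mm → contributes +11 843 742 mm⁴
  web plate: d = -7.99029 mm → contributes +1 819 936 mm⁴
  top plate: d = 64.0097 mm → contributes +10 943 441 mm⁴
Total I = 24 607 119 mm⁴.
Radius of gyration: k = √(I/A) = √(24 607 119 / 6 180) = 63.101 mm.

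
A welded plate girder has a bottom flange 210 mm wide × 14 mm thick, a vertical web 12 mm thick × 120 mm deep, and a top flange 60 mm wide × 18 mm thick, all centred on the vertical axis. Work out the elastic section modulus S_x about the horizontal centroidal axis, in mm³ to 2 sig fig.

S_x ≈ 1.7 × 10⁵ mm³

Split into non-overlapping primitives; take the origin at the lower-left of the bounding box.
Bottom plate: 210 × 14, A = 2 940 mm², y = 7 mm, Ī = 48 020 mm⁴.
Web plate: 12 × 120, A = 1 440 mm², y = 74 mm, Ī = 1 728 000 mm⁴.
Top plate: 60 × 18, A = 1 080 mm², y = 143 mm, Ī = 29 160 mm⁴.
Centroid: ȳ = ΣA·y / ΣA = 51.57 mm.
Transfer each piece to the horizontal centroidal axis using Ī + A·d² with d = y − 51.57:
  bottom plate: d = -44.57 mm → contributes +5 888 660 mm⁴
  web plate: d = 22.43 mm → contributes +2 452 379 mm⁴
  top plate: d = 91.43 mm → contributes +9 057 078 mm⁴
Total I = 17 398 117 mm⁴.
Extreme fibre distance c = 100.4 mm; S = I/c = 173 239 mm³.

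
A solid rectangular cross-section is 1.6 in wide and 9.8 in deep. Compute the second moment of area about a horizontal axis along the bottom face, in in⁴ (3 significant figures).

I_base ≈ 502 in⁴

The section: 1.6 × 9.8, A = 15.68 in², y = 4.9 in, Ī = 125.49 in⁴.
Transfer it to the base of the section using Ī + A·d² with d = y − 0:
  the section: d = 4.9 in → contributes +501.97 in⁴
Total I = 501.97 in⁴.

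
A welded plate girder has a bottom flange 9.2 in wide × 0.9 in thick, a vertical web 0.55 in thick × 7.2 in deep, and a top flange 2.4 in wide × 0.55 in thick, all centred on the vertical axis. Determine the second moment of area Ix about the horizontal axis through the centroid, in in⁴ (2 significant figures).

Break the section into simple shapes (no overlaps), measuring from the bottom-left corner of the bounding box.
Bottom plate: 9.2 × 0.9, A = 8.28 in², y = 0.45 in, Ī = 0.5589 in⁴.
Web plate: 0.55 × 7.2, A = 3.96 in², y = 4.5 in, Ī = 17.11 in⁴.
Top plate: 2.4 × 0.55, A = 1.32 in², y = 8.375 in, Ī = 0.03328 in⁴.
Centroid: ȳ = ΣA·y / ΣA = 2.404 in.
Transfer each piece to the horizontal axis through the centroid using Ī + A·d² with d = y − 2.404:
  bottom plate: d = -1.954 in → contributes +32.18 in⁴
  web plate: d = 2.096 in → contributes +34.5 in⁴
  top plate: d = 5.971 in → contributes +47.09 in⁴
Total I = 113.8 in⁴.

Ix ≈ 110 in⁴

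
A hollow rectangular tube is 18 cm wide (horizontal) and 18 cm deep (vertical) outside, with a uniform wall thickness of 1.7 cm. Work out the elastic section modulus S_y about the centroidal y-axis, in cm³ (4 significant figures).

Decompose the section into non-overlapping parts with the origin at the bottom-left of its bounding rectangle.
Outer rectangle: 18 × 18, A = 324 cm², x = 9 cm, Ī = 8 748 cm⁴.
Inner void (subtracted): 14.6 × 14.6, A = 213.16 cm², x = 9 cm, Ī = 3786.43 cm⁴.
By symmetry the centroid is at mid-width, x̄ = 9 cm.
All pieces are centred on the centroidal y-axis, so I = ΣĪ (holes subtracted) = 4961.57 cm⁴.
Extreme fibre distance c = 9 cm; S = I/c = 551.285 cm³.

S_y ≈ 551.3 cm³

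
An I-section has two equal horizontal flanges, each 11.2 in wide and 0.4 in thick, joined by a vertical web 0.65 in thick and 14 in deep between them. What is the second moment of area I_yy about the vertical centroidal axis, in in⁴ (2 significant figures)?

I_yy ≈ 94 in⁴

Decompose the section into non-overlapping parts with the origin at the bottom-left of its bounding rectangle.
Bottom flange: 11.2 × 0.4, A = 4.48 in², x = 5.6 in, Ī = 46.83 in⁴.
Web: 0.65 × 14, A = 9.1 in², x = 5.6 in, Ī = 0.3204 in⁴.
Top flange: 11.2 × 0.4, A = 4.48 in², x = 5.6 in, Ī = 46.83 in⁴.
By symmetry the centroid is at mid-width, x̄ = 5.6 in.
All pieces are centred on the vertical centroidal axis, so I = ΣĪ = 93.98 in⁴.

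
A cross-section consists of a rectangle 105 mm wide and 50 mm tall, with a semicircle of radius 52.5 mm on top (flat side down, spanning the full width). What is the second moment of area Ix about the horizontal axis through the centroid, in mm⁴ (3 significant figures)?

Treat the section as a set of non-overlapping primitives; coordinates are from the bounding-box lower-left.
Rectangular body: 105 × 50, A = 5 250 mm², y = 25 mm, Ī = 1 093 750 mm⁴.
Semicircular cap: semicircle r = 52.5, A = 4329.5 mm², y = 72.282 mm, Ī = 833 814 mm⁴.
Centroid: ȳ = ΣA·y / ΣA = 46.369 mm.
Transfer each piece to the horizontal axis through the centroid using Ī + A·d² with d = y − 46.369:
  rectangular body: d = -21.369 mm → contributes +3 491 125 mm⁴
  semicircular cap: d = 25.912 mm → contributes +3 740 893 mm⁴
Total I = 7 232 018 mm⁴.

Ix ≈ 7.23 × 10⁶ mm⁴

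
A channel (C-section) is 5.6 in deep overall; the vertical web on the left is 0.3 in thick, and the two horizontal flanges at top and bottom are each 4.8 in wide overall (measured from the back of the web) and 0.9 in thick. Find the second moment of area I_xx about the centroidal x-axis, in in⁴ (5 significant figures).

Split into non-overlapping primitives; take the origin at the lower-left of the bounding box.
Web: 0.3 × 5.6, A = 1.68 in², y = 2.8 in, Ī = 4.3904 in⁴.
Top flange (beyond web): 4.5 × 0.9, A = 4.05 in², y = 5.15 in, Ī = 0.273375 in⁴.
Bottom flange (beyond web): 4.5 × 0.9, A = 4.05 in², y = 0.45 in, Ī = 0.273375 in⁴.
By symmetry the centroid is at mid-height, ȳ = 2.8 in.
Transfer each piece to the centroidal x-axis using Ī + A·d² with d = y − 2.8:
  web: d = 0 in → contributes +4.3904 in⁴
  top flange (beyond web): d = 2.35 in → contributes +22.6395 in⁴
  bottom flange (beyond web): d = -2.35 in → contributes +22.6395 in⁴
Total I = 49.6694 in⁴.

I_xx ≈ 49.669 in⁴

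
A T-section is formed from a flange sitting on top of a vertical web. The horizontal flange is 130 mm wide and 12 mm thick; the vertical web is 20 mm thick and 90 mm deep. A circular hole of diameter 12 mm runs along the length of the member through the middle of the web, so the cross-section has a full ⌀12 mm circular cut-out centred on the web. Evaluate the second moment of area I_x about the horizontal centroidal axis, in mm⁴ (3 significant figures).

I_x ≈ 3.34 × 10⁶ mm⁴

Break the section into simple shapes (no overlaps), measuring from the bottom-left corner of the bounding box.
Flange: 130 × 12, A = 1 560 mm², y = 96 mm, Ī = 18 720 mm⁴.
Web: 20 × 90, A = 1 800 mm², y = 45 mm, Ī = 1 215 000 mm⁴.
Hole (subtracted): ⌀12, A = 113.1 mm², y = 45 mm, Ī = 1017.9 mm⁴.
Centroid: ȳ = ΣA·y / ΣA = 69.503 mm.
Transfer each piece to the horizontal centroidal axis using Ī + A·d² with d = y − 69.503:
  flange: d = 26.497 mm → contributes +1 113 953 mm⁴
  web: d = -24.503 mm → contributes +2 295 746 mm⁴
  hole: d = -24.503 mm → contributes −68 923 mm⁴
Total I = 3 340 775 mm⁴.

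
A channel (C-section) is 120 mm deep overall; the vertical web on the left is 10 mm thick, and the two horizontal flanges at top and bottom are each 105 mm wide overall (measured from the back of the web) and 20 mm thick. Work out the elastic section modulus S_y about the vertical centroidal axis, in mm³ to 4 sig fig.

S_y ≈ 8.954 × 10⁴ mm³

Decompose the section into non-overlapping parts with the origin at the bottom-left of its bounding rectangle.
Web: 10 × 120, A = 1 200 mm², x = 5 mm, Ī = 10 000 mm⁴.
Top flange (beyond web): 95 × 20, A = 1 900 mm², x = 57.5 mm, Ī = 1 428 958 mm⁴.
Bottom flange (beyond web): 95 × 20, A = 1 900 mm², x = 57.5 mm, Ī = 1 428 958 mm⁴.
Centroid: x̄ = ΣA·x / ΣA = 44.9 mm.
Transfer each piece to the vertical centroidal axis using Ī + A·d² with d = x − 44.9:
  web: d = -39.9 mm → contributes +1 920 412 mm⁴
  top flange (beyond web): d = 12.6 mm → contributes +1 730 602 mm⁴
  bottom flange (beyond web): d = 12.6 mm → contributes +1 730 602 mm⁴
Total I = 5 381 617 mm⁴.
Extreme fibre distance c = 60.1 mm; S = I/c = 89544.4 mm³.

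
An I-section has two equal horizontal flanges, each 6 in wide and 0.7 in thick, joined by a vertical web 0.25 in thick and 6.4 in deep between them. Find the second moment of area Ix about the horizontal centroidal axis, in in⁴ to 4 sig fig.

Treat the section as a set of non-overlapping primitives; coordinates are from the bounding-box lower-left.
Bottom flange: 6 × 0.7, A = 4.2 in², y = 0.35 in, Ī = 0.1715 in⁴.
Web: 0.25 × 6.4, A = 1.6 in², y = 3.9 in, Ī = 5.46133 in⁴.
Top flange: 6 × 0.7, A = 4.2 in², y = 7.45 in, Ī = 0.1715 in⁴.
By symmetry the centroid is at mid-height, ȳ = 3.9 in.
Transfer each piece to the horizontal centroidal axis using Ī + A·d² with d = y − 3.9:
  bottom flange: d = -3.55 in → contributes +53.102 in⁴
  web: d = 0 in → contributes +5.46133 in⁴
  top flange: d = 3.55 in → contributes +53.102 in⁴
Total I = 111.665 in⁴.

Ix ≈ 111.7 in⁴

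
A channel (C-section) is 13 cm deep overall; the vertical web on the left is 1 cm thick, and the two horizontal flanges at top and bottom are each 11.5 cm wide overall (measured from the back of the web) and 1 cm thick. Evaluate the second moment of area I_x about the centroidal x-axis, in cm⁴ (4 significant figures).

I_x ≈ 940.8 cm⁴

Treat the section as a set of non-overlapping primitives; coordinates are from the bounding-box lower-left.
Web: 1 × 13, A = 13 cm², y = 6.5 cm, Ī = 183.083 cm⁴.
Top flange (beyond web): 10.5 × 1, A = 10.5 cm², y = 12.5 cm, Ī = 0.875 cm⁴.
Bottom flange (beyond web): 10.5 × 1, A = 10.5 cm², y = 0.5 cm, Ī = 0.875 cm⁴.
By symmetry the centroid is at mid-height, ȳ = 6.5 cm.
Transfer each piece to the centroidal x-axis using Ī + A·d² with d = y − 6.5:
  web: d = 0 cm → contributes +183.083 cm⁴
  top flange (beyond web): d = 6 cm → contributes +378.875 cm⁴
  bottom flange (beyond web): d = -6 cm → contributes +378.875 cm⁴
Total I = 940.833 cm⁴.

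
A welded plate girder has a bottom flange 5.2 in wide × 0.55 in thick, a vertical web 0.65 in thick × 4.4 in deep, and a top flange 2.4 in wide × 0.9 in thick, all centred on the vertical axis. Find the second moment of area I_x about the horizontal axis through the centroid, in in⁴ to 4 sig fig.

Break the section into simple shapes (no overlaps), measuring from the bottom-left corner of the bounding box.
Bottom plate: 5.2 × 0.55, A = 2.86 in², y = 0.275 in, Ī = 0.0720958 in⁴.
Web plate: 0.65 × 4.4, A = 2.86 in², y = 2.75 in, Ī = 4.61413 in⁴.
Top plate: 2.4 × 0.9, A = 2.16 in², y = 5.4 in, Ī = 0.1458 in⁴.
Centroid: ȳ = ΣA·y / ΣA = 2.57811 in.
Transfer each piece to the horizontal axis through the centroid using Ī + A·d² with d = y − 2.57811:
  bottom plate: d = -2.30311 in → contributes +15.2424 in⁴
  web plate: d = 0.171891 in → contributes +4.69864 in⁴
  top plate: d = 2.82189 in → contributes +17.346 in⁴
Total I = 37.2871 in⁴.

I_x ≈ 37.29 in⁴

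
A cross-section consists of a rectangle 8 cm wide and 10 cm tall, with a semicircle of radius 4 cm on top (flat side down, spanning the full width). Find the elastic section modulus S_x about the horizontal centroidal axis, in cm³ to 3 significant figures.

Break the section into simple shapes (no overlaps), measuring from the bottom-left corner of the bounding box.
Rectangular body: 8 × 10, A = 80 cm², y = 5 cm, Ī = 666.67 cm⁴.
Semicircular cap: semicircle r = 4, A = 25.133 cm², y = 11.698 cm, Ī = 28.098 cm⁴.
Centroid: ȳ = ΣA·y / ΣA = 6.6011 cm.
Transfer each piece to the horizontal centroidal axis using Ī + A·d² with d = y − 6.6011:
  rectangular body: d = -1.6011 cm → contributes +871.75 cm⁴
  semicircular cap: d = 5.0965 cm → contributes +680.91 cm⁴
Total I = 1552.7 cm⁴.
Extreme fibre distance c = 7.3989 cm; S = I/c = 209.85 cm³.

S_x ≈ 210 cm³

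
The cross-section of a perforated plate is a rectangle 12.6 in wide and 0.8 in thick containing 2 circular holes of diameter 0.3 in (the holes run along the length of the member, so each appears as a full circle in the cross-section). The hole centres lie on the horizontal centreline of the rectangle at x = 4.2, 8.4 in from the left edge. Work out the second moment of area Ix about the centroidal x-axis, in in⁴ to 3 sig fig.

Treat the section as a set of non-overlapping primitives; coordinates are from the bounding-box lower-left.
Plate: 12.6 × 0.8, A = 10.08 in², y = 0.4 in, Ī = 0.5376 in⁴.
Hole 1 (subtracted): ⌀0.3, A = 0.070686 in², y = 0.4 in, Ī = 0.00039761 in⁴.
Hole 2 (subtracted): ⌀0.3, A = 0.070686 in², y = 0.4 in, Ī = 0.00039761 in⁴.
By symmetry the centroid is at mid-height, ȳ = 0.4 in.
All pieces are centred on the centroidal x-axis, so I = ΣĪ (holes subtracted) = 0.5368 in⁴.

Ix ≈ 0.537 in⁴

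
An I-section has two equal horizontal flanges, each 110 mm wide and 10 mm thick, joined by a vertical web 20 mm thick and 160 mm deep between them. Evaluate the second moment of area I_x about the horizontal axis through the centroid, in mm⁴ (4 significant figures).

I_x ≈ 2.274 × 10⁷ mm⁴

Break the section into simple shapes (no overlaps), measuring from the bottom-left corner of the bounding box.
Bottom flange: 110 × 10, A = 1 100 mm², y = 5 mm, Ī = 9166.67 mm⁴.
Web: 20 × 160, A = 3 200 mm², y = 90 mm, Ī = 6 826 667 mm⁴.
Top flange: 110 × 10, A = 1 100 mm², y = 175 mm, Ī = 9166.67 mm⁴.
By symmetry the centroid is at mid-height, ȳ = 90 mm.
Transfer each piece to the horizontal axis through the centroid using Ī + A·d² with d = y − 90:
  bottom flange: d = -85 mm → contributes +7 956 667 mm⁴
  web: d = 0 mm → contributes +6 826 667 mm⁴
  top flange: d = 85 mm → contributes +7 956 667 mm⁴
Total I = 22 740 000 mm⁴.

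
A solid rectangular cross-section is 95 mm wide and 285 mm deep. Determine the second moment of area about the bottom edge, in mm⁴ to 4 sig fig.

The section: 95 × 285, A = 27 075 mm², y = 142.5 mm, Ī = 183 263 906 mm⁴.
Transfer it to the bottom edge using Ī + A·d² with d = y − 0:
  the section: d = 142.5 mm → contributes +733 055 625 mm⁴
Total I = 733 055 625 mm⁴.

I_base ≈ 7.331 × 10⁸ mm⁴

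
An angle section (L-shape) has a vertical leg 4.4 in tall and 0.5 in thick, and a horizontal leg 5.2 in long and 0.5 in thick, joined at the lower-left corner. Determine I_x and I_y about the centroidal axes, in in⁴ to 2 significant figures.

I_x ≈ 7.9 in⁴, I_y ≈ 12 in⁴

Break the section into simple shapes (no overlaps), measuring from the bottom-left corner of the bounding box.
Vertical leg: 0.5 × 4.4, A = 2.2 in², y = 2.2 in, Ī = 3.549 in⁴.
Horizontal leg (remainder): 4.7 × 0.5, A = 2.35 in², y = 0.25 in, Ī = 0.04896 in⁴.
Centroid: ȳ = ΣA·y / ΣA = 1.193 in.
Transfer each piece to the centroidal x-axis using Ī + A·d² with d = y − 1.193:
  vertical leg: d = 1.007 in → contributes +5.781 in⁴
  horizontal leg (remainder): d = -0.9429 in → contributes +2.138 in⁴
Total I = 7.919 in⁴.
For the y-axis: x̄ = 1.593 in.
Repeating about the centroidal y-axis gives I_y = 12.05 in⁴.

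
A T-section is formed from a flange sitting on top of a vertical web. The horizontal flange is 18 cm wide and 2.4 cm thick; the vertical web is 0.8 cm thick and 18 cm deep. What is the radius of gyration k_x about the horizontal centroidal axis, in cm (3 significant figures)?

Break the section into simple shapes (no overlaps), measuring from the bottom-left corner of the bounding box.
Flange: 18 × 2.4, A = 43.2 cm², y = 19.2 cm, Ī = 20.736 cm⁴.
Web: 0.8 × 18, A = 14.4 cm², y = 9 cm, Ī = 388.8 cm⁴.
Centroid: ȳ = ΣA·y / ΣA = 16.65 cm.
Transfer each piece to the horizontal centroidal axis using Ī + A·d² with d = y − 16.65:
  flange: d = 2.55 cm → contributes +301.64 cm⁴
  web: d = -7.65 cm → contributes +1231.5 cm⁴
Total I = 1533.2 cm⁴.
Radius of gyration: k = √(I/A) = √(1533.2 / 57.6) = 5.1592 cm.

k_x ≈ 5.16 cm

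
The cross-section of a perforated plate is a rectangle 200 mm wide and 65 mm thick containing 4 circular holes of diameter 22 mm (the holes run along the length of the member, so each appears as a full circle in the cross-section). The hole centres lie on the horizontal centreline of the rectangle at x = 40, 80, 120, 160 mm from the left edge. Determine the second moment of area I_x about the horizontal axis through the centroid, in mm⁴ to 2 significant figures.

Treat the section as a set of non-overlapping primitives; coordinates are from the bounding-box lower-left.
Plate: 200 × 65, A = 13 000 mm², y = 32.5 mm, Ī = 4 577 083 mm⁴.
Hole 1 (subtracted): ⌀22, A = 380.1 mm², y = 32.5 mm, Ī = 11 499 mm⁴.
Hole 2 (subtracted): ⌀22, A = 380.1 mm², y = 32.5 mm, Ī = 11 499 mm⁴.
Hole 3 (subtracted): ⌀22, A = 380.1 mm², y = 32.5 mm, Ī = 11 499 mm⁴.
Hole 4 (subtracted): ⌀22, A = 380.1 mm², y = 32.5 mm, Ī = 11 499 mm⁴.
By symmetry the centroid is at mid-height, ȳ = 32.5 mm.
All pieces are centred on the horizontal axis through the centroid, so I = ΣĪ (holes subtracted) = 4 531 087 mm⁴.

I_x ≈ 4.5 × 10⁶ mm⁴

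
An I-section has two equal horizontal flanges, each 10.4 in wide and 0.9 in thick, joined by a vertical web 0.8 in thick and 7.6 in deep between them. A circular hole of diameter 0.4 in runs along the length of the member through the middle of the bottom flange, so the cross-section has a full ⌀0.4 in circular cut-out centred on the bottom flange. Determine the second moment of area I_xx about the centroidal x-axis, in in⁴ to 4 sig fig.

I_xx ≈ 366.4 in⁴

Break the section into simple shapes (no overlaps), measuring from the bottom-left corner of the bounding box.
Bottom flange: 10.4 × 0.9, A = 9.36 in², y = 0.45 in, Ī = 0.6318 in⁴.
Web: 0.8 × 7.6, A = 6.08 in², y = 4.7 in, Ī = 29.2651 in⁴.
Top flange: 10.4 × 0.9, A = 9.36 in², y = 8.95 in, Ī = 0.6318 in⁴.
Hole (subtracted): ⌀0.4, A = 0.125664 in², y = 0.45 in, Ī = 0.00125664 in⁴.
Centroid: ȳ = ΣA·y / ΣA = 4.72164 in.
Transfer each piece to the centroidal x-axis using Ī + A·d² with d = y − 4.72164:
  bottom flange: d = -4.27164 in → contributes +171.423 in⁴
  web: d = -0.0216448 in → contributes +29.2679 in⁴
  top flange: d = 4.22836 in → contributes +167.979 in⁴
  hole: d = -4.27164 in → contributes −2.29424 in⁴
Total I = 366.376 in⁴.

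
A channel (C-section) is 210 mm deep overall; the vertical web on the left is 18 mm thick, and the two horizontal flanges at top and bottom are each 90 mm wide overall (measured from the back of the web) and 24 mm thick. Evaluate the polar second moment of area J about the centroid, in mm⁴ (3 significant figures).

J ≈ 4.92 × 10⁷ mm⁴

Split into non-overlapping primitives; take the origin at the lower-left of the bounding box.
Web: 18 × 210, A = 3 780 mm², y = 105 mm, Ī = 13 891 500 mm⁴.
Top flange (beyond web): 72 × 24, A = 1 728 mm², y = 198 mm, Ī = 82 944 mm⁴.
Bottom flange (beyond web): 72 × 24, A = 1 728 mm², y = 12 mm, Ī = 82 944 mm⁴.
By symmetry the centroid is at mid-height, ȳ = 105 mm.
Transfer each piece to the centroidal x-axis using Ī + A·d² with d = y − 105:
  web: d = 0 mm → contributes +13 891 500 mm⁴
  top flange (beyond web): d = 93 mm → contributes +15 028 416 mm⁴
  bottom flange (beyond web): d = -93 mm → contributes +15 028 416 mm⁴
Total I = 43 948 332 mm⁴.
For the y-axis: x̄ = 30.493 mm.
Repeating about the centroidal y-axis gives I_y = 5 250 933 mm⁴.
Polar second moment: J = I_x + I_y = 49 199 265 mm⁴.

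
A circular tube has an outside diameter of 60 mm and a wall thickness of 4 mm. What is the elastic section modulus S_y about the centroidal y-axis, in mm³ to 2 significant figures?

S_y ≈ 9200 mm³

Treat the section as a set of non-overlapping primitives; coordinates are from the bounding-box lower-left.
Outer circle: ⌀60, A = 2 827 mm², x = 30 mm, Ī = 636 173 mm⁴.
Bore (subtracted): ⌀52, A = 2 124 mm², x = 30 mm, Ī = 358 908 mm⁴.
By symmetry the centroid is at mid-width, x̄ = 30 mm.
All pieces are centred on the centroidal y-axis, so I = ΣĪ (holes subtracted) = 277 264 mm⁴.
Extreme fibre distance c = 30 mm; S = I/c = 9 242 mm³.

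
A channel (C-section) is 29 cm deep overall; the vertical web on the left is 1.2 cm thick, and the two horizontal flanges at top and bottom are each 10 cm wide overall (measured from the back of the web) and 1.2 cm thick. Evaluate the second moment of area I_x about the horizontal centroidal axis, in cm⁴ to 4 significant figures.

I_x ≈ 6522 cm⁴

Split into non-overlapping primitives; take the origin at the lower-left of the bounding box.
Web: 1.2 × 29, A = 34.8 cm², y = 14.5 cm, Ī = 2438.9 cm⁴.
Top flange (beyond web): 8.8 × 1.2, A = 10.56 cm², y = 28.4 cm, Ī = 1.2672 cm⁴.
Bottom flange (beyond web): 8.8 × 1.2, A = 10.56 cm², y = 0.6 cm, Ī = 1.2672 cm⁴.
By symmetry the centroid is at mid-height, ȳ = 14.5 cm.
Transfer each piece to the horizontal centroidal axis using Ī + A·d² with d = y − 14.5:
  web: d = 0 cm → contributes +2438.9 cm⁴
  top flange (beyond web): d = 13.9 cm → contributes +2041.56 cm⁴
  bottom flange (beyond web): d = -13.9 cm → contributes +2041.56 cm⁴
Total I = 6522.03 cm⁴.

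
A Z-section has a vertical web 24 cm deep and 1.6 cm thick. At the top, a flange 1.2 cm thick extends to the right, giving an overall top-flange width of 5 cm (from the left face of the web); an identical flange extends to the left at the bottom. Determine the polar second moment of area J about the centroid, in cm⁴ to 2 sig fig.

J ≈ 3000 cm⁴

Decompose the section into non-overlapping parts with the origin at the bottom-left of its bounding rectangle.
Web: 1.6 × 24, A = 38.4 cm², y = 12 cm, Ī = 1 843 cm⁴.
Top flange (beyond web): 3.4 × 1.2, A = 4.08 cm², y = 23.4 cm, Ī = 0.4896 cm⁴.
Bottom flange (beyond web): 3.4 × 1.2, A = 4.08 cm², y = 0.6 cm, Ī = 0.4896 cm⁴.
Centroid: ȳ = ΣA·y / ΣA = 12 cm.
Transfer each piece to the centroidal x-axis using Ī + A·d² with d = y − 12:
  web: d = 0 cm → contributes +1 843 cm⁴
  top flange (beyond web): d = 11.4 cm → contributes +530.7 cm⁴
  bottom flange (beyond web): d = -11.4 cm → contributes +530.7 cm⁴
Total I = 2 905 cm⁴.
For the y-axis: x̄ = 4.2 cm.
Repeating about the centroidal y-axis gives I_y = 67.05 cm⁴.
Polar second moment: J = I_x + I_y = 2 972 cm⁴.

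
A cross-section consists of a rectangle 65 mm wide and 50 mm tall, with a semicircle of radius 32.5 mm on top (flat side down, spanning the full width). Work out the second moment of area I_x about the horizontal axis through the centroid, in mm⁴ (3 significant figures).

I_x ≈ 2.45 × 10⁶ mm⁴

Decompose the section into non-overlapping parts with the origin at the bottom-left of its bounding rectangle.
Rectangular body: 65 × 50, A = 3 250 mm², y = 25 mm, Ī = 677 083 mm⁴.
Semicircular cap: semicircle r = 32.5, A = 1659.2 mm², y = 63.793 mm, Ī = 122 452 mm⁴.
Centroid: ȳ = ΣA·y / ΣA = 38.111 mm.
Transfer each piece to the horizontal axis through the centroid using Ī + A·d² with d = y − 38.111:
  rectangular body: d = -13.111 mm → contributes +1 235 759 mm⁴
  semicircular cap: d = 25.682 mm → contributes +1 216 802 mm⁴
Total I = 2 452 561 mm⁴.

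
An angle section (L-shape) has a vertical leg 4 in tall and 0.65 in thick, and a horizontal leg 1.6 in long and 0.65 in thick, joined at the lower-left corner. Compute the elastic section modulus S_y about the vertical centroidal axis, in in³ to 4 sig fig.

Break the section into simple shapes (no overlaps), measuring from the bottom-left corner of the bounding box.
Vertical leg: 0.65 × 4, A = 2.6 in², x = 0.325 in, Ī = 0.0915417 in⁴.
Horizontal leg (remainder): 0.95 × 0.65, A = 0.6175 in², x = 1.125 in, Ī = 0.0464411 in⁴.
Centroid: x̄ = ΣA·x / ΣA = 0.478535 in.
Transfer each piece to the vertical centroidal axis using Ī + A·d² with d = x − 0.478535:
  vertical leg: d = -0.153535 in → contributes +0.152832 in⁴
  horizontal leg (remainder): d = 0.646465 in → contributes +0.304505 in⁴
Total I = 0.457336 in⁴.
Extreme fibre distance c = 1.12146 in; S = I/c = 0.407803 in³.

S_y ≈ 0.4078 in³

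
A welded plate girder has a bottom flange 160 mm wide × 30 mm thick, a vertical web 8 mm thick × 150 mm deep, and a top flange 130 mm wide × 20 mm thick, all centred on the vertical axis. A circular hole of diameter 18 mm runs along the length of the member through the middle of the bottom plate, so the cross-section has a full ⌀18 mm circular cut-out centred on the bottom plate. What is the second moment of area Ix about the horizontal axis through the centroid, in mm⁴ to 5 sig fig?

Treat the section as a set of non-overlapping primitives; coordinates are from the bounding-box lower-left.
Bottom plate: 160 × 30, A = 4 800 mm², y = 15 mm, Ī = 360 000 mm⁴.
Web plate: 8 × 150, A = 1 200 mm², y = 105 mm, Ī = 2 250 000 mm⁴.
Top plate: 130 × 20, A = 2 600 mm², y = 190 mm, Ī = 86666.67 mm⁴.
Hole (subtracted): ⌀18, A = 254.469 mm², y = 15 mm, Ī = 5152.997 mm⁴.
Centroid: ȳ = ΣA·y / ΣA = 82.46126 mm.
Transfer each piece to the horizontal axis through the centroid using Ī + A·d² with d = y − 82.46126:
  bottom plate: d = -67.46126 mm → contributes +22 204 901 mm⁴
  web plate: d = 22.53874 mm → contributes +2 859 594 mm⁴
  top plate: d = 107.5387 mm → contributes +30 154 579 mm⁴
  hole: d = -67.46126 mm → contributes −1 163 247 mm⁴
Total I = 54 055 827 mm⁴.

Ix ≈ 5.4056 × 10⁷ mm⁴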